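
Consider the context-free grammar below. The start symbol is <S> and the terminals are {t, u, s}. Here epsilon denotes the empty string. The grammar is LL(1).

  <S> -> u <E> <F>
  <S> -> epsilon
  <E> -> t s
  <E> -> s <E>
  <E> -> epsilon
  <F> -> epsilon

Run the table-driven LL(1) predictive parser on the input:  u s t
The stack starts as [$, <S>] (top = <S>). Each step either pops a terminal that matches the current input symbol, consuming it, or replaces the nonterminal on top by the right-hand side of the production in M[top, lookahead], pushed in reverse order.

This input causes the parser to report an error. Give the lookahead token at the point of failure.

$

     Stack        Input    Action
  1  $ <S>        u s t $  expand <S> -> u <E> <F>
  2  $ <F> <E> u  u s t $  match u
  3  $ <F> <E>    s t $    expand <E> -> s <E>
  4  $ <F> <E> s  s t $    match s
  5  $ <F> <E>    t $      expand <E> -> t s
  6  $ <F> s t    t $      match t
  7  $ <F> s      $        error: top is terminal s but lookahead is $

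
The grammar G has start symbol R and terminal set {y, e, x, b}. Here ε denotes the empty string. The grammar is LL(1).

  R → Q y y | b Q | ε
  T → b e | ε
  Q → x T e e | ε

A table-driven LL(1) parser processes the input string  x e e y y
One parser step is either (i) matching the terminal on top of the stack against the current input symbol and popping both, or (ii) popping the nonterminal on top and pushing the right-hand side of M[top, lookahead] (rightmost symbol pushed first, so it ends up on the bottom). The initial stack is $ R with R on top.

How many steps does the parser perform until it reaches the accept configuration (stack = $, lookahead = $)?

step 1: stack=$ R  input=x e e y y $  — expand R → Q y y
step 2: stack=$ y y Q  input=x e e y y $  — expand Q → x T e e
step 3: stack=$ y y e e T x  input=x e e y y $  — match x
step 4: stack=$ y y e e T  input=e e y y $  — expand T → ε
step 5: stack=$ y y e e  input=e e y y $  — match e
step 6: stack=$ y y e  input=e y y $  — match e
step 7: stack=$ y y  input=y y $  — match y
step 8: stack=$ y  input=y $  — match y
Accept reached after 8 steps.

8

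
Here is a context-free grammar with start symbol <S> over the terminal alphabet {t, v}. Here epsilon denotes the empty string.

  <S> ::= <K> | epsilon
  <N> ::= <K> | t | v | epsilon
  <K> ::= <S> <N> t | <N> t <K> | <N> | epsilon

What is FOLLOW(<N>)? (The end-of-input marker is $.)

FIRST(<S>) = {epsilon, t, v}  (via <K>)
FIRST(<N>) = {epsilon, t, v}  (via <K>)
FIRST(<K>) = {epsilon, t, v}  (via <S> <N> t, <N> t <K>, <N>)
FOLLOW(<S>) includes $ since <S> is the start symbol.
FOLLOW(<S>): in <K>::=<S> <N> t, <S> is followed by <N> t with FIRST {t, v}. Thus FOLLOW(<S>) = {$, t, v}.
FOLLOW(<N>): in <K>::=<S> <N> t, <N> is followed by t with FIRST {t}; in <K>::=<N> t <K>, <N> is followed by t <K> with FIRST {t}; in <K>::=<N>, the suffix after <N> is empty, so FOLLOW(<N>) ⊇ FOLLOW(<K>) = {$, t, v}. Thus FOLLOW(<N>) = {$, t, v}.
FOLLOW(<K>): in <S>::=<K>, the suffix after <K> is empty, so FOLLOW(<K>) ⊇ FOLLOW(<S>) = {$, t, v}; in <N>::=<K>, the suffix after <K> is empty, so FOLLOW(<K>) ⊇ FOLLOW(<N>) = {$, t, v}; in <K>::=<N> t <K>, the suffix after <K> is empty (adds nothing new). Thus FOLLOW(<K>) = {$, t, v}.

{$, t, v}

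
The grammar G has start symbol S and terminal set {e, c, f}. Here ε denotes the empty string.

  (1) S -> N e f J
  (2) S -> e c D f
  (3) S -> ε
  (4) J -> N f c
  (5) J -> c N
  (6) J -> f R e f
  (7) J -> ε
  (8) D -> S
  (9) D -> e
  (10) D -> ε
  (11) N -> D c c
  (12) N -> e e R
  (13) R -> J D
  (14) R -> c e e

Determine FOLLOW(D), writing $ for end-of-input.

{$, c, e, f}

FIRST(S) = {ε, c, e}  (via N e f J)
FIRST(D) = {ε, c, e}  (via S)
FIRST(N) = {c, e}  (via D c c)
FIRST(J) = {ε, c, e, f}  (via N f c)
FIRST(R) = {ε, c, e, f}  (via J D)
FOLLOW(S) includes $ since S is the start symbol.
FOLLOW(S): in D->S, the suffix after S is empty, so FOLLOW(S) ⊇ FOLLOW(D) = {$, c, e, f}. Thus FOLLOW(S) = {$, c, e, f}.
FOLLOW(J): in S->N e f J, the suffix after J is empty, so FOLLOW(J) ⊇ FOLLOW(S) = {$, c, e, f}; in R->J D, J is followed by D with FIRST {ε, c, e}; in R->J D, the suffix after J is nullable, so FOLLOW(J) ⊇ FOLLOW(R) = {$, c, e, f}. Thus FOLLOW(J) = {$, c, e, f}.
FOLLOW(N): in S->N e f J, N is followed by e f J with FIRST {e}; in J->N f c, N is followed by f c with FIRST {f}; in J->c N, the suffix after N is empty, so FOLLOW(N) ⊇ FOLLOW(J) = {$, c, e, f}. Thus FOLLOW(N) = {$, c, e, f}.
FOLLOW(R): in J->f R e f, R is followed by e f with FIRST {e}; in N->e e R, the suffix after R is empty, so FOLLOW(R) ⊇ FOLLOW(N) = {$, c, e, f}. Thus FOLLOW(R) = {$, c, e, f}.
FOLLOW(D): in S->e c D f, D is followed by f with FIRST {f}; in N->D c c, D is followed by c c with FIRST {c}; in R->J D, the suffix after D is empty, so FOLLOW(D) ⊇ FOLLOW(R) = {$, c, e, f}. Thus FOLLOW(D) = {$, c, e, f}.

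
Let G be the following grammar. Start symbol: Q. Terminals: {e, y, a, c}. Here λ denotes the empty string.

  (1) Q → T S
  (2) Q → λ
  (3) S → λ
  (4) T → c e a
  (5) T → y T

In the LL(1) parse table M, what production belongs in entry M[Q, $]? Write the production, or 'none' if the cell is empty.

Q → λ

FIRST(S): from S→λ we get {λ}. So FIRST(S) = {λ}.
FIRST(T): from T→c e a we get {c}; from T→y T we get {y}. So FIRST(T) = {c, y}.
FIRST(Q): from Q→T S we get {c, y}; from Q→λ we get {λ}. So FIRST(Q) = {λ, c, y}.
FOLLOW(Q) includes $ since Q is the start symbol.
FOLLOW(Q): Q appears on no right-hand side. Thus FOLLOW(Q) = {$}.
For Q → T S: FIRST(T S) = {c, y}, so it goes in M[Q, t] for t ∈ {c, y}.
For Q → λ: FIRST(λ) = {λ}, so it goes in M[Q, t] for t ∈ {}; since λ ∈ FIRST, also for every t ∈ FOLLOW(Q) = {$}.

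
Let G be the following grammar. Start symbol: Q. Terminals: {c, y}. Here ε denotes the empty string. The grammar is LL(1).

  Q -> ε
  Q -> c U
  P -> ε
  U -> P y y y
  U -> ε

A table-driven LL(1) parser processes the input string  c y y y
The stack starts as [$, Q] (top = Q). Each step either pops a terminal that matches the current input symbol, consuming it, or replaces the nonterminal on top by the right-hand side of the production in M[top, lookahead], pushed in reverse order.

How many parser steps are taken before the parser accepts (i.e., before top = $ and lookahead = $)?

7

     Stack      Input      Action
  1  $ Q        c y y y $  expand Q -> c U
  2  $ U c      c y y y $  match c
  3  $ U        y y y $    expand U -> P y y y
  4  $ y y y P  y y y $    expand P -> ε
  5  $ y y y    y y y $    match y
  6  $ y y      y y $      match y
  7  $ y        y $        match y
Accept reached after 7 steps.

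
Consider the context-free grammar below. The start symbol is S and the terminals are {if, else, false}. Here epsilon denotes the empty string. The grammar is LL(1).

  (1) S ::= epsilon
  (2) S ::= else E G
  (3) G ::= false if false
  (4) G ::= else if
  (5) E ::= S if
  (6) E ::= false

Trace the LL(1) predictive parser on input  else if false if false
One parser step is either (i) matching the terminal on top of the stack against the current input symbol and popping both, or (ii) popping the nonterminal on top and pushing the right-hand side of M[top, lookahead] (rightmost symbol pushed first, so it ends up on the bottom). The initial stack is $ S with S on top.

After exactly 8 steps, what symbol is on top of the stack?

false

step 1: stack=$ S  input=else if false if false $  — expand S ::= else E G
step 2: stack=$ G E else  input=else if false if false $  — match else
step 3: stack=$ G E  input=if false if false $  — expand E ::= S if
step 4: stack=$ G if S  input=if false if false $  — expand S ::= epsilon
step 5: stack=$ G if  input=if false if false $  — match if
step 6: stack=$ G  input=false if false $  — expand G ::= false if false
step 7: stack=$ false if false  input=false if false $  — match false
step 8: stack=$ false if  input=if false $  — match if
Stack after step 8: $ false (top = false).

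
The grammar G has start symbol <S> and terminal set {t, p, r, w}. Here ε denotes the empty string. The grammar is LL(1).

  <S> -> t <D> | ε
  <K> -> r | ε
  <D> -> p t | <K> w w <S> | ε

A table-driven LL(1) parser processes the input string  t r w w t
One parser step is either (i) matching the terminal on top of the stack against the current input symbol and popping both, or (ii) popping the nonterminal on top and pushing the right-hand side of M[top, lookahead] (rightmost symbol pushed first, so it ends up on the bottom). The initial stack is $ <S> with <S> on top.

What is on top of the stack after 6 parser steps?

w

     Stack          Input        Action
  1  $ <S>          t r w w t $  expand <S> -> t <D>
  2  $ <D> t        t r w w t $  match t
  3  $ <D>          r w w t $    expand <D> -> <K> w w <S>
  4  $ <S> w w <K>  r w w t $    expand <K> -> r
  5  $ <S> w w r    r w w t $    match r
  6  $ <S> w w      w w t $      match w
Stack after step 6: $ <S> w (top = w).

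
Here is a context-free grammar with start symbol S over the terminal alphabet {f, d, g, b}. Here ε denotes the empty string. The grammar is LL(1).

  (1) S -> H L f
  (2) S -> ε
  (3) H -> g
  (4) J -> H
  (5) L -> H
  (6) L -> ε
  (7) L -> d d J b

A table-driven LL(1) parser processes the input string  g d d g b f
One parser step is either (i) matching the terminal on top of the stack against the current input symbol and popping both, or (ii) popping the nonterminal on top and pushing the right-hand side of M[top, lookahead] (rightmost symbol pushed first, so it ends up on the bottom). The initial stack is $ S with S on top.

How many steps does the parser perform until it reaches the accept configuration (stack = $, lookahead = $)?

      Stack        Input          Action
   1  $ S          g d d g b f $  expand S -> H L f
   2  $ f L H      g d d g b f $  expand H -> g
   3  $ f L g      g d d g b f $  match g
   4  $ f L        d d g b f $    expand L -> d d J b
   5  $ f b J d d  d d g b f $    match d
   6  $ f b J d    d g b f $      match d
   7  $ f b J      g b f $        expand J -> H
   8  $ f b H      g b f $        expand H -> g
   9  $ f b g      g b f $        match g
  10  $ f b        b f $          match b
  11  $ f          f $            match f
Accept reached after 11 steps.

11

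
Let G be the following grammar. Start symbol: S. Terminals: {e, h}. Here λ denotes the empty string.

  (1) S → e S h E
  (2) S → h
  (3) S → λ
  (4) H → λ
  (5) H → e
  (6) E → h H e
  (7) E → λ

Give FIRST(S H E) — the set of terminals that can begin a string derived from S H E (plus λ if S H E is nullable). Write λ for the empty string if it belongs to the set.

{λ, e, h}

FIRST(S) = {λ, e, h}
FIRST(H) = {λ, e}
FIRST(E) = {λ, h}
FIRST(S H E): take FIRST of each symbol in turn, carrying on past any symbol whose FIRST contains λ; result {λ, e, h}.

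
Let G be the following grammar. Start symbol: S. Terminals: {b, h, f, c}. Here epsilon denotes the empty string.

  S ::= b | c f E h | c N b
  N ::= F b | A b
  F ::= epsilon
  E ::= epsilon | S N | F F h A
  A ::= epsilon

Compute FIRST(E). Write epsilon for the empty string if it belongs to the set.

FIRST(S): from S::=b we get {b}; from S::=c f E h we get {c}; from S::=c N b we get {c}. So FIRST(S) = {b, c}.
FIRST(F): from F::=epsilon we get {epsilon}. So FIRST(F) = {epsilon}.
FIRST(A): from A::=epsilon we get {epsilon}. So FIRST(A) = {epsilon}.
FIRST(N): from N::=F b we get {b}; from N::=A b we get {b}. So FIRST(N) = {b}.
FIRST(E): from E::=epsilon we get {epsilon}; from E::=S N we get {b, c}; from E::=F F h A we get {h}. So FIRST(E) = {epsilon, b, c, h}.

{epsilon, b, c, h}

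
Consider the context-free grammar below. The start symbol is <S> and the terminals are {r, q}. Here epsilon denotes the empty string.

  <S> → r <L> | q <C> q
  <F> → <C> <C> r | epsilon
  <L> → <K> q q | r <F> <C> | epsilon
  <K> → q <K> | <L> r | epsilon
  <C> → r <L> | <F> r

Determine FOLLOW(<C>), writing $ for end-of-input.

{$, q, r}

FIRST(<S>) = {q, r}
FIRST(<F>) = {epsilon, r}  (via <C> <C> r)
FIRST(<C>) = {r}  (via <F> r)
FIRST(<L>) = {epsilon, q, r}  (via <K> q q)
FIRST(<K>) = {epsilon, q, r}  (via <L> r)
FOLLOW(<S>) includes $ since <S> is the start symbol.
FOLLOW(<S>): <S> appears on no right-hand side. Thus FOLLOW(<S>) = {$}.
FOLLOW(<F>): in <L>→r <F> <C>, <F> is followed by <C> with FIRST {r}; in <C>→<F> r, <F> is followed by r with FIRST {r}. Thus FOLLOW(<F>) = {r}.
FOLLOW(<K>): in <L>→<K> q q, <K> is followed by q q with FIRST {q}; in <K>→q <K>, the suffix after <K> is empty (adds nothing new). Thus FOLLOW(<K>) = {q}.
FOLLOW(<L>): in <S>→r <L>, the suffix after <L> is empty, so FOLLOW(<L>) ⊇ FOLLOW(<S>) = {$}; in <K>→<L> r, <L> is followed by r with FIRST {r}; in <C>→r <L>, the suffix after <L> is empty, so FOLLOW(<L>) ⊇ FOLLOW(<C>) = {$, q, r}. Thus FOLLOW(<L>) = {$, q, r}.
FOLLOW(<C>): in <S>→q <C> q, <C> is followed by q with FIRST {q}; in <F>→<C> <C> r (occurrence 1), <C> is followed by <C> r with FIRST {r}; in <F>→<C> <C> r (occurrence 2), <C> is followed by r with FIRST {r}; in <L>→r <F> <C>, the suffix after <C> is empty, so FOLLOW(<C>) ⊇ FOLLOW(<L>) = {$, q, r}. Thus FOLLOW(<C>) = {$, q, r}.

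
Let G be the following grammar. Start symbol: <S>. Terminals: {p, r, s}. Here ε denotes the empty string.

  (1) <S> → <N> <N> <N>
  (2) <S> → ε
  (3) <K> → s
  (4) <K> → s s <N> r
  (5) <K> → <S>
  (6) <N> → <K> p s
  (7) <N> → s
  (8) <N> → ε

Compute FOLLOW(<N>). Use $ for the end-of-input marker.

FIRST(<S>) = {ε, p, s}  (via <N> <N> <N>)
FIRST(<K>) = {ε, p, s}  (via <S>)
FIRST(<N>) = {ε, p, s}  (via <K> p s)
FOLLOW(<S>) includes $ since <S> is the start symbol.
FOLLOW(<K>): in <N>→<K> p s, <K> is followed by p s with FIRST {p}. Thus FOLLOW(<K>) = {p}.
FOLLOW(<S>): in <K>→<S>, the suffix after <S> is empty, so FOLLOW(<S>) ⊇ FOLLOW(<K>) = {p}. Thus FOLLOW(<S>) = {$, p}.
FOLLOW(<N>): in <S>→<N> <N> <N> (occurrence 1), <N> is followed by <N> <N> with FIRST {ε, p, s}; in <S>→<N> <N> <N> (occurrence 1), the suffix after <N> is nullable, so FOLLOW(<N>) ⊇ FOLLOW(<S>) = {$, p}; in <S>→<N> <N> <N> (occurrence 2), <N> is followed by <N> with FIRST {ε, p, s}; in <S>→<N> <N> <N> (occurrence 2), the suffix after <N> is nullable, so FOLLOW(<N>) ⊇ FOLLOW(<S>) = {$, p}; in <S>→<N> <N> <N> (occurrence 3), the suffix after <N> is empty, so FOLLOW(<N>) ⊇ FOLLOW(<S>) = {$, p}; in <K>→s s <N> r, <N> is followed by r with FIRST {r}. Thus FOLLOW(<N>) = {$, p, r, s}.

{$, p, r, s}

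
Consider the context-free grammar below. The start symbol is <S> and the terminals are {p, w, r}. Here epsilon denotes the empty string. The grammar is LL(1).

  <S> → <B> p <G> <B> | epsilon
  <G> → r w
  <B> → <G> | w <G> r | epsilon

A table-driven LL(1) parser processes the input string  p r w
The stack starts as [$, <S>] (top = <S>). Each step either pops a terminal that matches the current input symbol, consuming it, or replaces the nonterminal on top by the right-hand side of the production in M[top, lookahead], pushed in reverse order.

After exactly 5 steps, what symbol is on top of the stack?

w

     Stack            Input    Action
  1  $ <S>            p r w $  expand <S> → <B> p <G> <B>
  2  $ <B> <G> p <B>  p r w $  expand <B> → epsilon
  3  $ <B> <G> p      p r w $  match p
  4  $ <B> <G>        r w $    expand <G> → r w
  5  $ <B> w r        r w $    match r
Stack after step 5: $ <B> w (top = w).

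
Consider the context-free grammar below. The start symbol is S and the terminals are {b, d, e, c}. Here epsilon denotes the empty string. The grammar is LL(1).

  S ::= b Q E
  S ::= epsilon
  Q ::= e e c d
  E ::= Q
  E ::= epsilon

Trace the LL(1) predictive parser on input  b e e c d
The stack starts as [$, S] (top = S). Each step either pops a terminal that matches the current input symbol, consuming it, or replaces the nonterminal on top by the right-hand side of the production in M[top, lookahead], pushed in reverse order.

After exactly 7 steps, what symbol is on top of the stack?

step 1: stack=$ S  input=b e e c d $  — expand S ::= b Q E
step 2: stack=$ E Q b  input=b e e c d $  — match b
step 3: stack=$ E Q  input=e e c d $  — expand Q ::= e e c d
step 4: stack=$ E d c e e  input=e e c d $  — match e
step 5: stack=$ E d c e  input=e c d $  — match e
step 6: stack=$ E d c  input=c d $  — match c
step 7: stack=$ E d  input=d $  — match d
Stack after step 7: $ E (top = E).

E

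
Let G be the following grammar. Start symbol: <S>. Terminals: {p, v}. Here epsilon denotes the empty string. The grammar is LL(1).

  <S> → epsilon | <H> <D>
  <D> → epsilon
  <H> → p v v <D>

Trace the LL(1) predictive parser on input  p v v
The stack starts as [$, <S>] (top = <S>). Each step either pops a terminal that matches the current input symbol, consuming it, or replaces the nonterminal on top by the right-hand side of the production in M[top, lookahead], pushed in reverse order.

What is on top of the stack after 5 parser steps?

<D>

step 1: stack=$ <S>  input=p v v $  — expand <S> → <H> <D>
step 2: stack=$ <D> <H>  input=p v v $  — expand <H> → p v v <D>
step 3: stack=$ <D> <D> v v p  input=p v v $  — match p
step 4: stack=$ <D> <D> v v  input=v v $  — match v
step 5: stack=$ <D> <D> v  input=v $  — match v
Stack after step 5: $ <D> <D> (top = <D>).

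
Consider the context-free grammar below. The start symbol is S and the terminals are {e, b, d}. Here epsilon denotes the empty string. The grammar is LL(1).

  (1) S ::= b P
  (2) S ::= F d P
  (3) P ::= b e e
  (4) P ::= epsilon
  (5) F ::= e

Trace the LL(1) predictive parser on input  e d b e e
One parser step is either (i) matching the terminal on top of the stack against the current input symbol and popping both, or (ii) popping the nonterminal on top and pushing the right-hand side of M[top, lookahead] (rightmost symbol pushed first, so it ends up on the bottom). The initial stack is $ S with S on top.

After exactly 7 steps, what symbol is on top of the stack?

e

     Stack    Input        Action
  1  $ S      e d b e e $  expand S ::= F d P
  2  $ P d F  e d b e e $  expand F ::= e
  3  $ P d e  e d b e e $  match e
  4  $ P d    d b e e $    match d
  5  $ P      b e e $      expand P ::= b e e
  6  $ e e b  b e e $      match b
  7  $ e e    e e $        match e
Stack after step 7: $ e (top = e).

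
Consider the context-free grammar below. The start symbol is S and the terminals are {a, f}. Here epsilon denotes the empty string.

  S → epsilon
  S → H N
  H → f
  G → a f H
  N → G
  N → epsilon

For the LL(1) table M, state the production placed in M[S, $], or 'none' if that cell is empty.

S → epsilon

FIRST(H) = {f}
FIRST(G) = {a}
FIRST(S) = {epsilon, f}  (via H N)
FIRST(N) = {epsilon, a}  (via G)
FOLLOW(S) includes $ since S is the start symbol.
FOLLOW(S): S appears on no right-hand side. Thus FOLLOW(S) = {$}.
For S → epsilon: FIRST(epsilon) = {epsilon}, so it goes in M[S, t] for t ∈ {}; since epsilon ∈ FIRST, also for every t ∈ FOLLOW(S) = {$}.
For S → H N: FIRST(H N) = {f}, so it goes in M[S, t] for t ∈ {f}.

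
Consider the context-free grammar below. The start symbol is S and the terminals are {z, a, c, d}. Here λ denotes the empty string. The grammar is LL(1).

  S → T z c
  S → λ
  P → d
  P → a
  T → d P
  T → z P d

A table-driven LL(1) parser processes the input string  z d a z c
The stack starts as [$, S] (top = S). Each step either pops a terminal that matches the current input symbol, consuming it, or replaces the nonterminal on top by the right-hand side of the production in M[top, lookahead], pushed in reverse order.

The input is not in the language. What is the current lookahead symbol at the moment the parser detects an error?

a

step 1: stack=$ S  input=z d a z c $  — expand S → T z c
step 2: stack=$ c z T  input=z d a z c $  — expand T → z P d
step 3: stack=$ c z d P z  input=z d a z c $  — match z
step 4: stack=$ c z d P  input=d a z c $  — expand P → d
step 5: stack=$ c z d d  input=d a z c $  — match d
step 6: stack=$ c z d  input=a z c $  — error: top is terminal d but lookahead is a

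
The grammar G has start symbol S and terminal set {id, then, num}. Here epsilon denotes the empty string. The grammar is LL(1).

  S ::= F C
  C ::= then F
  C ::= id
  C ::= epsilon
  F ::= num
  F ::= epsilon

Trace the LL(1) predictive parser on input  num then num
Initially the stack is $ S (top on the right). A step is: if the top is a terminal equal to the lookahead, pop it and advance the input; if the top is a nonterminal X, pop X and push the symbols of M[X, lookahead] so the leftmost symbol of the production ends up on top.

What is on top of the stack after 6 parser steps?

     Stack     Input           Action
  1  $ S       num then num $  expand S ::= F C
  2  $ C F     num then num $  expand F ::= num
  3  $ C num   num then num $  match num
  4  $ C       then num $      expand C ::= then F
  5  $ F then  then num $      match then
  6  $ F       num $           expand F ::= num
Stack after step 6: $ num (top = num).

num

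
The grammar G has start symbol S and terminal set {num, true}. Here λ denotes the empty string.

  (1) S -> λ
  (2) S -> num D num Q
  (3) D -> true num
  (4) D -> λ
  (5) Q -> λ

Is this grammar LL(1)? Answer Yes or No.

FIRST(S) = {λ, num}
FIRST(D) = {λ, true}
FIRST(Q) = {λ}
FOLLOW(S) = {$}
FOLLOW(D) = {num}
FOLLOW(Q) = {$}
Each cell of M receives at most one production.

Yes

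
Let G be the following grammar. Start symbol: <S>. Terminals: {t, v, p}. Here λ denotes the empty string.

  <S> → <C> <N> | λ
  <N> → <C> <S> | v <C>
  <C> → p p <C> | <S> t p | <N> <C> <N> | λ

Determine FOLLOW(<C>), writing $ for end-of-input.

FIRST(<S>) = {λ, p, t, v}  (via <C> <N>)
FIRST(<N>) = {λ, p, t, v}  (via <C> <S>)
FIRST(<C>) = {λ, p, t, v}  (via <S> t p, <N> <C> <N>)
FOLLOW(<S>) includes $ since <S> is the start symbol.
FOLLOW(<S>): in <N>→<C> <S>, the suffix after <S> is empty, so FOLLOW(<S>) ⊇ FOLLOW(<N>) = {$, p, t, v}; in <C>→<S> t p, <S> is followed by t p with FIRST {t}. Thus FOLLOW(<S>) = {$, p, t, v}.
FOLLOW(<N>): in <S>→<C> <N>, the suffix after <N> is empty, so FOLLOW(<N>) ⊇ FOLLOW(<S>) = {$, p, t, v}; in <C>→<N> <C> <N> (occurrence 1), <N> is followed by <C> <N> with FIRST {λ, p, t, v}; in <C>→<N> <C> <N> (occurrence 1), the suffix after <N> is nullable, so FOLLOW(<N>) ⊇ FOLLOW(<C>) = {$, p, t, v}; in <C>→<N> <C> <N> (occurrence 2), the suffix after <N> is empty, so FOLLOW(<N>) ⊇ FOLLOW(<C>) = {$, p, t, v}. Thus FOLLOW(<N>) = {$, p, t, v}.
FOLLOW(<C>): in <S>→<C> <N>, <C> is followed by <N> with FIRST {λ, p, t, v}; in <S>→<C> <N>, the suffix after <C> is nullable, so FOLLOW(<C>) ⊇ FOLLOW(<S>) = {$, p, t, v}; in <N>→<C> <S>, <C> is followed by <S> with FIRST {λ, p, t, v}; in <N>→<C> <S>, the suffix after <C> is nullable, so FOLLOW(<C>) ⊇ FOLLOW(<N>) = {$, p, t, v}; in <N>→v <C>, the suffix after <C> is empty, so FOLLOW(<C>) ⊇ FOLLOW(<N>) = {$, p, t, v}; in <C>→p p <C>, the suffix after <C> is empty (adds nothing new); in <C>→<N> <C> <N>, <C> is followed by <N> with FIRST {λ, p, t, v}; in <C>→<N> <C> <N>, the suffix after <C> is nullable (adds nothing new). Thus FOLLOW(<C>) = {$, p, t, v}.

{$, p, t, v}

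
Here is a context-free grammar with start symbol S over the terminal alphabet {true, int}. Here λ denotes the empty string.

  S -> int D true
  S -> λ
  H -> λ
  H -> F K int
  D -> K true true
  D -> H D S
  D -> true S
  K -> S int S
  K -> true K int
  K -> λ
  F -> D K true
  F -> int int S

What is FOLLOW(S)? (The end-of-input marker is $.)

{$, int, true}

FIRST(S): from S->int D true we get {int}; from S->λ we get {λ}. So FIRST(S) = {λ, int}.
FIRST(K): from K->S int S we get {int}; from K->true K int we get {true}; from K->λ we get {λ}. So FIRST(K) = {λ, int, true}.
FIRST(H): from H->λ we get {λ}; from H->F K int we get {int, true}. So FIRST(H) = {λ, int, true}.
FIRST(D): from D->K true true we get {int, true}; from D->H D S we get {int, true}; from D->true S we get {true}. So FIRST(D) = {int, true}.
FIRST(F): from F->D K true we get {int, true}; from F->int int S we get {int}. So FIRST(F) = {int, true}.
FOLLOW(S) includes $ since S is the start symbol.
FOLLOW(H): in D->H D S, H is followed by D S with FIRST {int, true}. Thus FOLLOW(H) = {int, true}.
FOLLOW(D): in S->int D true, D is followed by true with FIRST {true}; in D->H D S, D is followed by S with FIRST {λ, int}; in D->H D S, the suffix after D is nullable (adds nothing new); in F->D K true, D is followed by K true with FIRST {int, true}. Thus FOLLOW(D) = {int, true}.
FOLLOW(K): in H->F K int, K is followed by int with FIRST {int}; in D->K true true, K is followed by true true with FIRST {true}; in K->true K int, K is followed by int with FIRST {int}; in F->D K true, K is followed by true with FIRST {true}. Thus FOLLOW(K) = {int, true}.
FOLLOW(F): in H->F K int, F is followed by K int with FIRST {int, true}. Thus FOLLOW(F) = {int, true}.
FOLLOW(S): in D->H D S, the suffix after S is empty, so FOLLOW(S) ⊇ FOLLOW(D) = {int, true}; in D->true S, the suffix after S is empty, so FOLLOW(S) ⊇ FOLLOW(D) = {int, true}; in K->S int S (occurrence 1), S is followed by int S with FIRST {int}; in K->S int S (occurrence 2), the suffix after S is empty, so FOLLOW(S) ⊇ FOLLOW(K) = {int, true}; in F->int int S, the suffix after S is empty, so FOLLOW(S) ⊇ FOLLOW(F) = {int, true}. Thus FOLLOW(S) = {$, int, true}.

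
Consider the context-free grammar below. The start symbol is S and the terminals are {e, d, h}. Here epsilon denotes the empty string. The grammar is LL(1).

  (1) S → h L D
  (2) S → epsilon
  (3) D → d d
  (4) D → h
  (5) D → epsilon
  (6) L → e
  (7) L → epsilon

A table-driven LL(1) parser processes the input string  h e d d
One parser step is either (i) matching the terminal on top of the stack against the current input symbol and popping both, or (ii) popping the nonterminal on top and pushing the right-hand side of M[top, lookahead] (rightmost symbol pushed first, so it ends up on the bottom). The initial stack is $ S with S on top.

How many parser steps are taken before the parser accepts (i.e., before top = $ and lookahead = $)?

     Stack    Input      Action
  1  $ S      h e d d $  expand S → h L D
  2  $ D L h  h e d d $  match h
  3  $ D L    e d d $    expand L → e
  4  $ D e    e d d $    match e
  5  $ D      d d $      expand D → d d
  6  $ d d    d d $      match d
  7  $ d      d $        match d
Accept reached after 7 steps.

7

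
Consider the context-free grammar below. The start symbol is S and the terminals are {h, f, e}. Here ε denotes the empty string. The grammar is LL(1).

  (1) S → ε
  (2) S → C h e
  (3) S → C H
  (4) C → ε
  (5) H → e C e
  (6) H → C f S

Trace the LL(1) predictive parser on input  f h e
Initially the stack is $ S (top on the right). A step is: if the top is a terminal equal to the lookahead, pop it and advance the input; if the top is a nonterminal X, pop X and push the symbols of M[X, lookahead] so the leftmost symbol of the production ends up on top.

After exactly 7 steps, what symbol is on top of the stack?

     Stack    Input    Action
  1  $ S      f h e $  expand S → C H
  2  $ H C    f h e $  expand C → ε
  3  $ H      f h e $  expand H → C f S
  4  $ S f C  f h e $  expand C → ε
  5  $ S f    f h e $  match f
  6  $ S      h e $    expand S → C h e
  7  $ e h C  h e $    expand C → ε
Stack after step 7: $ e h (top = h).

h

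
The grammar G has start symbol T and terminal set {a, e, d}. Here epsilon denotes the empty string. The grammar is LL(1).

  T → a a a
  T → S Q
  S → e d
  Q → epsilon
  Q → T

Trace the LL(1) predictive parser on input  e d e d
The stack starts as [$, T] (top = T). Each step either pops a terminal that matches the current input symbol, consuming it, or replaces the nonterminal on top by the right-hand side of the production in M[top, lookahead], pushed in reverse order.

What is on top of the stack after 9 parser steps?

     Stack    Input      Action
  1  $ T      e d e d $  expand T → S Q
  2  $ Q S    e d e d $  expand S → e d
  3  $ Q d e  e d e d $  match e
  4  $ Q d    d e d $    match d
  5  $ Q      e d $      expand Q → T
  6  $ T      e d $      expand T → S Q
  7  $ Q S    e d $      expand S → e d
  8  $ Q d e  e d $      match e
  9  $ Q d    d $        match d
Stack after step 9: $ Q (top = Q).

Q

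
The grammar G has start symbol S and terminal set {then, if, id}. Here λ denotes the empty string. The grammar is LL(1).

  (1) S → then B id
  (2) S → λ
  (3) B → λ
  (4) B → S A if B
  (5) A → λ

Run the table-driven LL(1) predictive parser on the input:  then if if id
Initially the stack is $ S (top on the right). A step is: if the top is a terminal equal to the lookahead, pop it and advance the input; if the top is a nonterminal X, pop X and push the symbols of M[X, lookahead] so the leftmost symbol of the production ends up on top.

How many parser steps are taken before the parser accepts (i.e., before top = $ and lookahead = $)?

12

step 1: stack=$ S  input=then if if id $  — expand S → then B id
step 2: stack=$ id B then  input=then if if id $  — match then
step 3: stack=$ id B  input=if if id $  — expand B → S A if B
step 4: stack=$ id B if A S  input=if if id $  — expand S → λ
step 5: stack=$ id B if A  input=if if id $  — expand A → λ
step 6: stack=$ id B if  input=if if id $  — match if
step 7: stack=$ id B  input=if id $  — expand B → S A if B
step 8: stack=$ id B if A S  input=if id $  — expand S → λ
step 9: stack=$ id B if A  input=if id $  — expand A → λ
step 10: stack=$ id B if  input=if id $  — match if
step 11: stack=$ id B  input=id $  — expand B → λ
step 12: stack=$ id  input=id $  — match id
Accept reached after 12 steps.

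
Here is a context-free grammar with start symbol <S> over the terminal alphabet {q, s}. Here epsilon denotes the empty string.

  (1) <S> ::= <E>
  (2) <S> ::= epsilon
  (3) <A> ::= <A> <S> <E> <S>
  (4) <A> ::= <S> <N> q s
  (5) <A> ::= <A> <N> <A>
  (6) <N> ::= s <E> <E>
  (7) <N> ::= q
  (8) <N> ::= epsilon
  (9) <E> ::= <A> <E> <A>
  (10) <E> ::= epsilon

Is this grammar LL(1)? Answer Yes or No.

FIRST(<S>) = {epsilon, q, s}
FIRST(<A>) = {q, s}
FIRST(<N>) = {epsilon, q, s}
FIRST(<E>) = {epsilon, q, s}
FOLLOW(<S>) = {$, q, s}
FOLLOW(<A>) = {$, q, s}
FOLLOW(<N>) = {q, s}
FOLLOW(<E>) = {$, q, s}
Cell M[<A>, q] receives both <A> ::= <A> <S> <E> <S> and <A> ::= <S> <N> q s and <A> ::= <A> <N> <A> — the grammar is not LL(1).

No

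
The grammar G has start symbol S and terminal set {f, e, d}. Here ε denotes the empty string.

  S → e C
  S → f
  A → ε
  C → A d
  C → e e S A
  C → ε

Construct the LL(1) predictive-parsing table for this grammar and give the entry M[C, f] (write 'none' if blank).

FIRST(S): from S→e C we get {e}; from S→f we get {f}. So FIRST(S) = {e, f}.
FIRST(A): from A→ε we get {ε}. So FIRST(A) = {ε}.
FIRST(C): from C→A d we get {d}; from C→e e S A we get {e}; from C→ε we get {ε}. So FIRST(C) = {ε, d, e}.
FOLLOW(S) includes $ since S is the start symbol.
FOLLOW(S): in C→e e S A, S is followed by A with FIRST {ε}; in C→e e S A, the suffix after S is nullable, so FOLLOW(S) ⊇ FOLLOW(C) = {$}. Thus FOLLOW(S) = {$}.
FOLLOW(C): in S→e C, the suffix after C is empty, so FOLLOW(C) ⊇ FOLLOW(S) = {$}. Thus FOLLOW(C) = {$}.
For C → A d: FIRST(A d) = {d}, so it goes in M[C, t] for t ∈ {d}.
For C → e e S A: FIRST(e e S A) = {e}, so it goes in M[C, t] for t ∈ {e}.
For C → ε: FIRST(ε) = {ε}, so it goes in M[C, t] for t ∈ {}; since ε ∈ FIRST, also for every t ∈ FOLLOW(C) = {$}.
None of these place a production in M[C, f].

none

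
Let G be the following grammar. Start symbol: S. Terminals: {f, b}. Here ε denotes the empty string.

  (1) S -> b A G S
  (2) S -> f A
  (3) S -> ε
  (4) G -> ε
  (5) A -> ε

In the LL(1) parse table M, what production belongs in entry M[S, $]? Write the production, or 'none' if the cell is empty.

FIRST(S): from S->b A G S we get {b}; from S->f A we get {f}; from S->ε we get {ε}. So FIRST(S) = {ε, b, f}.
FIRST(G): from G->ε we get {ε}. So FIRST(G) = {ε}.
FIRST(A): from A->ε we get {ε}. So FIRST(A) = {ε}.
FOLLOW(S) includes $ since S is the start symbol.
FOLLOW(S): in S->b A G S, the suffix after S is empty (adds nothing new). Thus FOLLOW(S) = {$}.
For S -> b A G S: FIRST(b A G S) = {b}, so it goes in M[S, t] for t ∈ {b}.
For S -> f A: FIRST(f A) = {f}, so it goes in M[S, t] for t ∈ {f}.
For S -> ε: FIRST(ε) = {ε}, so it goes in M[S, t] for t ∈ {}; since ε ∈ FIRST, also for every t ∈ FOLLOW(S) = {$}.

S -> ε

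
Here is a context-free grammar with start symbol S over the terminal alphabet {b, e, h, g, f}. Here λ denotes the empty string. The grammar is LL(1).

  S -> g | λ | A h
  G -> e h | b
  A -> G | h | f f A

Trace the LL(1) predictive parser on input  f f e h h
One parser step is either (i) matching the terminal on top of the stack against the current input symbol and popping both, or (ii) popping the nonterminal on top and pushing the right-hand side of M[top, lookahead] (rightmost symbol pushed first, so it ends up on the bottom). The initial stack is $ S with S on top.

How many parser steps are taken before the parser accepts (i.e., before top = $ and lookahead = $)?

step 1: stack=$ S  input=f f e h h $  — expand S -> A h
step 2: stack=$ h A  input=f f e h h $  — expand A -> f f A
step 3: stack=$ h A f f  input=f f e h h $  — match f
step 4: stack=$ h A f  input=f e h h $  — match f
step 5: stack=$ h A  input=e h h $  — expand A -> G
step 6: stack=$ h G  input=e h h $  — expand G -> e h
step 7: stack=$ h h e  input=e h h $  — match e
step 8: stack=$ h h  input=h h $  — match h
step 9: stack=$ h  input=h $  — match h
Accept reached after 9 steps.

9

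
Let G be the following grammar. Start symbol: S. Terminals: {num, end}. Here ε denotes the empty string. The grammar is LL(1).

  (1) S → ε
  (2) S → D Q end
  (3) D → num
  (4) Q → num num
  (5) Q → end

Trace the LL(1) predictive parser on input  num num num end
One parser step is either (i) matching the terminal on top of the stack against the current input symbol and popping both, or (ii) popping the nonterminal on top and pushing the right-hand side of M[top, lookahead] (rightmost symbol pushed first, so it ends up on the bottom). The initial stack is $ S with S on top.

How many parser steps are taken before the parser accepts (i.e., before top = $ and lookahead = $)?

7

     Stack          Input              Action
  1  $ S            num num num end $  expand S → D Q end
  2  $ end Q D      num num num end $  expand D → num
  3  $ end Q num    num num num end $  match num
  4  $ end Q        num num end $      expand Q → num num
  5  $ end num num  num num end $      match num
  6  $ end num      num end $          match num
  7  $ end          end $              match end
Accept reached after 7 steps.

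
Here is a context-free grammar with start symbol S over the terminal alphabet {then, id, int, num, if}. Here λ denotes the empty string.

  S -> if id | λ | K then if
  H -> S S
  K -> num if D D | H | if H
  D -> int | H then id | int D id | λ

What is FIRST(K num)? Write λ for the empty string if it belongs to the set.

{if, num, then}

FIRST(S) = {λ, if, num, then}  (via K then if)
FIRST(H) = {λ, if, num, then}  (via S S)
FIRST(K) = {λ, if, num, then}  (via H)
FIRST(D) = {λ, if, int, num, then}  (via H then id)
FIRST(K num): take FIRST of each symbol in turn, carrying on past any symbol whose FIRST contains λ; result {if, num, then}.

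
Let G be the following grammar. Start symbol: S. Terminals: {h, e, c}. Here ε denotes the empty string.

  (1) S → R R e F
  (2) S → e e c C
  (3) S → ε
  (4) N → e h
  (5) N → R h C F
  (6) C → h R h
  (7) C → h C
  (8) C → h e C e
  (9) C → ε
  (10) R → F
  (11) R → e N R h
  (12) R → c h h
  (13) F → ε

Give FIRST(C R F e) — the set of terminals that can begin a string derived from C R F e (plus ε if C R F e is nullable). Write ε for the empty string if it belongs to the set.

FIRST(C) = {ε, h}
FIRST(F) = {ε}
FIRST(R) = {ε, c, e}  (via F)
FIRST(S) = {ε, c, e}  (via R R e F)
FIRST(N) = {c, e, h}  (via R h C F)
FIRST(C R F e): take FIRST of each symbol in turn, carrying on past any symbol whose FIRST contains ε; result {c, e, h}.

{c, e, h}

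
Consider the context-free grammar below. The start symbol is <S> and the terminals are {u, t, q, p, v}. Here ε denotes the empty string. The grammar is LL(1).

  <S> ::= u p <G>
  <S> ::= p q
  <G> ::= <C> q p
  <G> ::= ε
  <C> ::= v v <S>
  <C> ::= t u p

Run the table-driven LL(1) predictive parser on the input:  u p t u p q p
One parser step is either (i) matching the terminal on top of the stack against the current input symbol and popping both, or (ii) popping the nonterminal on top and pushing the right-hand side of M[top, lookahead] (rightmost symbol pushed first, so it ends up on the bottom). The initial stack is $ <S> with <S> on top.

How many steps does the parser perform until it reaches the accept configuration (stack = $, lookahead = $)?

10

      Stack        Input            Action
   1  $ <S>        u p t u p q p $  expand <S> ::= u p <G>
   2  $ <G> p u    u p t u p q p $  match u
   3  $ <G> p      p t u p q p $    match p
   4  $ <G>        t u p q p $      expand <G> ::= <C> q p
   5  $ p q <C>    t u p q p $      expand <C> ::= t u p
   6  $ p q p u t  t u p q p $      match t
   7  $ p q p u    u p q p $        match u
   8  $ p q p      p q p $          match p
   9  $ p q        q p $            match q
  10  $ p          p $              match p
Accept reached after 10 steps.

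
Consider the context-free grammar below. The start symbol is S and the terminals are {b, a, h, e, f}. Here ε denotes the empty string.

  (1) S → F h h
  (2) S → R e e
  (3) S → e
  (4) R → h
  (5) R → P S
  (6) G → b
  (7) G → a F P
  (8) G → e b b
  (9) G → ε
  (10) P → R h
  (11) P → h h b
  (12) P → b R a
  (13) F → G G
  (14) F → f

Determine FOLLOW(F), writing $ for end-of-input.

{b, h}

FIRST(G) = {ε, a, b, e}
FIRST(F) = {ε, a, b, e, f}  (via G G)
FIRST(S) = {a, b, e, f, h}  (via F h h, R e e)
FIRST(R) = {b, h}  (via P S)
FIRST(P) = {b, h}  (via R h)
FOLLOW(S) includes $ since S is the start symbol.
FOLLOW(R): in S→R e e, R is followed by e e with FIRST {e}; in P→R h, R is followed by h with FIRST {h}; in P→b R a, R is followed by a with FIRST {a}. Thus FOLLOW(R) = {a, e, h}.
FOLLOW(S): in R→P S, the suffix after S is empty, so FOLLOW(S) ⊇ FOLLOW(R) = {a, e, h}. Thus FOLLOW(S) = {$, a, e, h}.
FOLLOW(F): in S→F h h, F is followed by h h with FIRST {h}; in G→a F P, F is followed by P with FIRST {b, h}. Thus FOLLOW(F) = {b, h}.
FOLLOW(G): in F→G G (occurrence 1), G is followed by G with FIRST {ε, a, b, e}; in F→G G (occurrence 1), the suffix after G is nullable, so FOLLOW(G) ⊇ FOLLOW(F) = {b, h}; in F→G G (occurrence 2), the suffix after G is empty, so FOLLOW(G) ⊇ FOLLOW(F) = {b, h}. Thus FOLLOW(G) = {a, b, e, h}.
FOLLOW(P): in R→P S, P is followed by S with FIRST {a, b, e, f, h}; in G→a F P, the suffix after P is empty, so FOLLOW(P) ⊇ FOLLOW(G) = {a, b, e, h}. Thus FOLLOW(P) = {a, b, e, f, h}.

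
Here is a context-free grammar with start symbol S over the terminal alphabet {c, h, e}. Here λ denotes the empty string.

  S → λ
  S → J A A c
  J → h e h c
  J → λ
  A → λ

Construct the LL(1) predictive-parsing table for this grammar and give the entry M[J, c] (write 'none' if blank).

J → λ

FIRST(J) = {λ, h}
FIRST(A) = {λ}
FIRST(S) = {λ, c, h}  (via J A A c)
FOLLOW(S) includes $ since S is the start symbol.
FOLLOW(J): in S→J A A c, J is followed by A A c with FIRST {c}. Thus FOLLOW(J) = {c}.
For J → h e h c: FIRST(h e h c) = {h}, so it goes in M[J, t] for t ∈ {h}.
For J → λ: FIRST(λ) = {λ}, so it goes in M[J, t] for t ∈ {}; since λ ∈ FIRST, also for every t ∈ FOLLOW(J) = {c}.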